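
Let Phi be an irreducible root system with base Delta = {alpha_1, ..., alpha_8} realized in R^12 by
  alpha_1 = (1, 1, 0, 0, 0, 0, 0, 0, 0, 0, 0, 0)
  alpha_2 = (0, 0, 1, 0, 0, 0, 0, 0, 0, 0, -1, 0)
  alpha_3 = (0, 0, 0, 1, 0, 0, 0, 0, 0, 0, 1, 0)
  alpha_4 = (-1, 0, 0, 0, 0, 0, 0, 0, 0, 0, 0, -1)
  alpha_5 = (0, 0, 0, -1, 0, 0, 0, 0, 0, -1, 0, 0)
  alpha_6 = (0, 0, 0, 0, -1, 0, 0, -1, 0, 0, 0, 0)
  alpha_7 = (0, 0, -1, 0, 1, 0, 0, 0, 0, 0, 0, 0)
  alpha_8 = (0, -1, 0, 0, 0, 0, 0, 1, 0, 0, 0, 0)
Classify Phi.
A8

Compute the Cartan integers a_ij = 2(alpha_i, alpha_j)/(alpha_j, alpha_j); the resulting 8x8 Cartan matrix is
[[2, 0, 0, -1, 0, 0, 0, -1], [0, 2, -1, 0, 0, 0, -1, 0], [0, -1, 2, 0, -1, 0, 0, 0], [-1, 0, 0, 2, 0, 0, 0, 0], [0, 0, -1, 0, 2, 0, 0, 0], [0, 0, 0, 0, 0, 2, -1, -1], [0, -1, 0, 0, 0, -1, 2, 0], [-1, 0, 0, 0, 0, -1, 0, 2]].
All simple roots have the same length, so the diagram is simply laced. The associated Dynkin diagram is a chain of 8 nodes with single edges (A_8), so the type is A_8 (the algebra sl(9)).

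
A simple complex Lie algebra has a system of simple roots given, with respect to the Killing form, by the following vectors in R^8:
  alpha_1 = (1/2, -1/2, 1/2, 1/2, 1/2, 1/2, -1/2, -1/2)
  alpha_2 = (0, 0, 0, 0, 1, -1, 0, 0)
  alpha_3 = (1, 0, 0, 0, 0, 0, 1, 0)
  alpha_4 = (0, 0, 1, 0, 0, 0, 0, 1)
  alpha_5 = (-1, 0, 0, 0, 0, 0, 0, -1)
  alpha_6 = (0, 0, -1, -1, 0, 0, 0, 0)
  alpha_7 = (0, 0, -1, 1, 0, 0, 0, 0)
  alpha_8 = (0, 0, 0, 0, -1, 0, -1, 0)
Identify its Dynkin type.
Compute the Cartan integers a_ij = 2(alpha_i, alpha_j)/(alpha_j, alpha_j); the resulting 8x8 Cartan matrix is
[[2, 0, 0, 0, 0, -1, 0, 0], [0, 2, 0, 0, 0, 0, 0, -1], [0, 0, 2, 0, -1, 0, 0, -1], [0, 0, 0, 2, -1, -1, -1, 0], [0, 0, -1, -1, 2, 0, 0, 0], [-1, 0, 0, -1, 0, 2, 0, 0], [0, 0, 0, -1, 0, 0, 2, 0], [0, -1, -1, 0, 0, 0, 0, 2]].
All simple roots have the same length, so the diagram is simply laced. The associated Dynkin diagram is a chain of 7 nodes with one extra node attached to the third node from one end (E_8), so the type is E_8.

E_8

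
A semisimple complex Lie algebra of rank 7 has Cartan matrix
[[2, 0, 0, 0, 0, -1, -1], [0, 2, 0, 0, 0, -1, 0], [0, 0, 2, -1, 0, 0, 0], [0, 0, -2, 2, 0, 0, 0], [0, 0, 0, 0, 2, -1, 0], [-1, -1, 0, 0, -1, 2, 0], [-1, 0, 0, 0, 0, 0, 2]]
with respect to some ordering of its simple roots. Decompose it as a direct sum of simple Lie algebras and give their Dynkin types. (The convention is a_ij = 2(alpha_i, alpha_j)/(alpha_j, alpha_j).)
B_2 ⊕ D_5

The diagram associated to this matrix has two connected components: the simple roots {alpha_3, alpha_4} form a chain of 2 nodes with a double edge at one end; the terminal node there is the unique short simple root (B_2), and {alpha_1, alpha_2, alpha_5, alpha_6, alpha_7} form a chain of 3 nodes with a fork of two nodes at one end (D_5). A semisimple Lie algebra decomposes uniquely as the direct sum of simple ideals, one per connected component of its Dynkin diagram, so g ≅ B_2 ⊕ D_5 (dimension 10 + 45 = 55).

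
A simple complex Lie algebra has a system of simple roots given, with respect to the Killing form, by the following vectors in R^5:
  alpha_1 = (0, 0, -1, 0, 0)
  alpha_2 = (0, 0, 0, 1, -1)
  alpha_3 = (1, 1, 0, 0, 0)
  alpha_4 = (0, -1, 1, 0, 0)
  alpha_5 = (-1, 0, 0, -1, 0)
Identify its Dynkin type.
Compute the Cartan integers a_ij = 2(alpha_i, alpha_j)/(alpha_j, alpha_j); the resulting 5x5 Cartan matrix is
[[2, 0, 0, -1, 0], [0, 2, 0, 0, -1], [0, 0, 2, -1, -1], [-2, 0, -1, 2, 0], [0, -1, -1, 0, 2]].
The roots have two lengths (squared-length ratio 2:1); the short ones are alpha_{1}. The associated Dynkin diagram is a chain of 5 nodes with a double edge at one end; the terminal node there is the unique short simple root (B_5), so the type is B_5 (the algebra so(11)).

B_5 (so(11))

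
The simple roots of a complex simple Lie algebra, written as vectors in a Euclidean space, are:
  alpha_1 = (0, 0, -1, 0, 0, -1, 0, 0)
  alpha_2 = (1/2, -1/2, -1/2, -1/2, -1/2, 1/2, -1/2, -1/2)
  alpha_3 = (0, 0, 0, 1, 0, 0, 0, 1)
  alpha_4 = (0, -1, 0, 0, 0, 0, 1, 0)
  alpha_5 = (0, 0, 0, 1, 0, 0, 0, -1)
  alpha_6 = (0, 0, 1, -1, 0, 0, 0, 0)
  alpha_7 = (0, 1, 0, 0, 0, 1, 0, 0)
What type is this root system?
Compute the Cartan integers a_ij = 2(alpha_i, alpha_j)/(alpha_j, alpha_j); the resulting 7x7 Cartan matrix is
[[2, 0, 0, 0, 0, -1, -1], [0, 2, -1, 0, 0, 0, 0], [0, -1, 2, 0, 0, -1, 0], [0, 0, 0, 2, 0, 0, -1], [0, 0, 0, 0, 2, -1, 0], [-1, 0, -1, 0, -1, 2, 0], [-1, 0, 0, -1, 0, 0, 2]].
All simple roots have the same length, so the diagram is simply laced. The associated Dynkin diagram is a chain of 6 nodes with one extra node attached to the third node from one end (E_7), so the type is E_7.

E7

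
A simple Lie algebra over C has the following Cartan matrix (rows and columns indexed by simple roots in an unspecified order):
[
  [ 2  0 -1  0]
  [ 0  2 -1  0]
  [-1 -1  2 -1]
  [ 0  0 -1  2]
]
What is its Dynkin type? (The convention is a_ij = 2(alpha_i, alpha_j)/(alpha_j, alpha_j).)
The matrix has rank 4 with 2's on the diagonal. Reading the off-diagonal entries as Dynkin edges (a single edge where a_ij = a_ji = -1; a double or triple edge where a_ij * a_ji = 2 or 3), the diagram is a chain of 2 nodes with a fork of two nodes at one end (D_4). One simple-root ordering that puts it in standard form is (alpha_2, alpha_3, alpha_4, alpha_1). So the algebra is type D_4, i.e. so(8).

D_4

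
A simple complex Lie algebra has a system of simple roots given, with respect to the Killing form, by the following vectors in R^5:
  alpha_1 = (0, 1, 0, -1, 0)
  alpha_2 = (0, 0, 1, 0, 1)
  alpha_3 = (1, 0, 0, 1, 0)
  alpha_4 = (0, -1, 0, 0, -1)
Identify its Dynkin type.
A4

Compute the Cartan integers a_ij = 2(alpha_i, alpha_j)/(alpha_j, alpha_j); the resulting 4x4 Cartan matrix is
[[2, 0, -1, -1], [0, 2, 0, -1], [-1, 0, 2, 0], [-1, -1, 0, 2]].
All simple roots have the same length, so the diagram is simply laced. The associated Dynkin diagram is a chain of 4 nodes with single edges (A_4), so the type is A_4 (the algebra sl(5)).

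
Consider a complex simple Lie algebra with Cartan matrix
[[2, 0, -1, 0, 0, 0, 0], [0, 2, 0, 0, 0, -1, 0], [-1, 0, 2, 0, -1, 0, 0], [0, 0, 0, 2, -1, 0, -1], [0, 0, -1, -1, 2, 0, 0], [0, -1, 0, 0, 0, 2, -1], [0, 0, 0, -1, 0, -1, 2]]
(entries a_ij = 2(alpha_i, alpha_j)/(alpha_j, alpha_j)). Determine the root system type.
type A_7

The matrix has rank 7 with 2's on the diagonal. Reading the off-diagonal entries as Dynkin edges (a single edge where a_ij = a_ji = -1; a double or triple edge where a_ij * a_ji = 2 or 3), the diagram is a chain of 7 nodes with single edges (A_7). One simple-root ordering that puts it in standard form is (alpha_2, alpha_6, alpha_7, alpha_4, alpha_5, alpha_3, alpha_1). So the algebra is type A_7, i.e. sl(8).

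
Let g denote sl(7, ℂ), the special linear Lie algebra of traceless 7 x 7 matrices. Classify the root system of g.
A_6

This is sl(7), which has dimension 7^2 - 1 = 48 and rank 7 - 1 = 6 (a Cartan subalgebra is the diagonal traceless matrices). In the classification of classical Lie algebras, the special linear algebra sl(n+1) has type A_n; here n = 6, so the Dynkin diagram is a chain of 6 nodes with single edges (A_6). Hence the type is A_6.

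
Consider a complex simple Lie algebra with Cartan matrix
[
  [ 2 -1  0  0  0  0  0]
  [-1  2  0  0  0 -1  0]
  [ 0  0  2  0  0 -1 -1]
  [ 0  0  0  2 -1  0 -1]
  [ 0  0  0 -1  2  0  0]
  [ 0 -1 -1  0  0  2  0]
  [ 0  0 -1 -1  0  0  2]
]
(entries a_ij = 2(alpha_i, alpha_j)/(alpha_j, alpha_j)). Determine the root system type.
type A_7

The matrix has rank 7 with 2's on the diagonal. Reading the off-diagonal entries as Dynkin edges (a single edge where a_ij = a_ji = -1; a double or triple edge where a_ij * a_ji = 2 or 3), the diagram is a chain of 7 nodes with single edges (A_7). One simple-root ordering that puts it in standard form is (alpha_5, alpha_4, alpha_7, alpha_3, alpha_6, alpha_2, alpha_1). So the algebra is type A_7, i.e. sl(8).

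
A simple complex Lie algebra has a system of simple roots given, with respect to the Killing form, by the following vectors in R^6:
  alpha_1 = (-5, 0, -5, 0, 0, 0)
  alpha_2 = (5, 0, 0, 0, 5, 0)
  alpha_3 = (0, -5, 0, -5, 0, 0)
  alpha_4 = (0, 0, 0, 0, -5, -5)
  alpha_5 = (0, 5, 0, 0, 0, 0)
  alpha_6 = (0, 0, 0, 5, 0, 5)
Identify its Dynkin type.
B6

Compute the Cartan integers a_ij = 2(alpha_i, alpha_j)/(alpha_j, alpha_j); the resulting 6x6 Cartan matrix is
[[2, -1, 0, 0, 0, 0], [-1, 2, 0, -1, 0, 0], [0, 0, 2, 0, -2, -1], [0, -1, 0, 2, 0, -1], [0, 0, -1, 0, 2, 0], [0, 0, -1, -1, 0, 2]].
The roots have two lengths (squared-length ratio 2:1); the short ones are alpha_{5}. The associated Dynkin diagram is a chain of 6 nodes with a double edge at one end; the terminal node there is the unique short simple root (B_6), so the type is B_6 (the algebra so(13)).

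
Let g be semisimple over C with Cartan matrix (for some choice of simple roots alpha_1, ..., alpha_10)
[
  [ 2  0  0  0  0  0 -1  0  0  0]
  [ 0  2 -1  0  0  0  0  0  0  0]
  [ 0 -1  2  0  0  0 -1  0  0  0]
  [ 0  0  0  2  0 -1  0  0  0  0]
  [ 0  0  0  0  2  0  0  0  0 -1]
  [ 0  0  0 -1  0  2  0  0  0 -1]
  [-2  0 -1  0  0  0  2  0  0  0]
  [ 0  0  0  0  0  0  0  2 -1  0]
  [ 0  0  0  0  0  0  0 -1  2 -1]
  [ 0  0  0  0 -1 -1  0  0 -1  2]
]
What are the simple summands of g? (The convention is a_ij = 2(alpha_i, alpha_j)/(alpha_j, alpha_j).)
B4 + E6

The diagram associated to this matrix has two connected components: the simple roots {alpha_1, alpha_2, alpha_3, alpha_7} form a chain of 4 nodes with a double edge at one end; the terminal node there is the unique short simple root (B_4), and {alpha_4, alpha_5, alpha_6, alpha_8, alpha_9, alpha_10} form a chain of 5 nodes with one extra node attached to the third node from one end (E_6). A semisimple Lie algebra decomposes uniquely as the direct sum of simple ideals, one per connected component of its Dynkin diagram, so g ≅ B_4 ⊕ E_6 (dimension 36 + 78 = 114).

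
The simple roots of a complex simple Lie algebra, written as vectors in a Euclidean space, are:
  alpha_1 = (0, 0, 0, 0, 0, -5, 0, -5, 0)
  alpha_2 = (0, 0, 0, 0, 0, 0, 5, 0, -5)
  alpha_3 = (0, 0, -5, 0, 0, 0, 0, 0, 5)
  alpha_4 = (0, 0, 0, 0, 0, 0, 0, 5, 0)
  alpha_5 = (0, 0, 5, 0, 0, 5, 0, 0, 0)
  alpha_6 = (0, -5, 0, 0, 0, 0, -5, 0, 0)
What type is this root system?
Compute the Cartan integers a_ij = 2(alpha_i, alpha_j)/(alpha_j, alpha_j); the resulting 6x6 Cartan matrix is
[[2, 0, 0, -2, -1, 0], [0, 2, -1, 0, 0, -1], [0, -1, 2, 0, -1, 0], [-1, 0, 0, 2, 0, 0], [-1, 0, -1, 0, 2, 0], [0, -1, 0, 0, 0, 2]].
The roots have two lengths (squared-length ratio 2:1); the short ones are alpha_{4}. The associated Dynkin diagram is a chain of 6 nodes with a double edge at one end; the terminal node there is the unique short simple root (B_6), so the type is B_6 (the algebra so(13)).

B_6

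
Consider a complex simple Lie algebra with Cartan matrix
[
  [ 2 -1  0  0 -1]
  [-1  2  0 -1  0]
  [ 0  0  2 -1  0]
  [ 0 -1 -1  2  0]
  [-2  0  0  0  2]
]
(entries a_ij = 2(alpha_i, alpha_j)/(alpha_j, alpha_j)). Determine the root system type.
The matrix has rank 5 with 2's on the diagonal. Reading the off-diagonal entries as Dynkin edges (a single edge where a_ij = a_ji = -1; a double or triple edge where a_ij * a_ji = 2 or 3), the diagram is a chain of 5 nodes with a double edge at one end; the terminal node there is the unique long simple root (C_5). One simple-root ordering that puts it in standard form is (alpha_3, alpha_4, alpha_2, alpha_1, alpha_5). So the algebra is type C_5, i.e. sp(10).

C5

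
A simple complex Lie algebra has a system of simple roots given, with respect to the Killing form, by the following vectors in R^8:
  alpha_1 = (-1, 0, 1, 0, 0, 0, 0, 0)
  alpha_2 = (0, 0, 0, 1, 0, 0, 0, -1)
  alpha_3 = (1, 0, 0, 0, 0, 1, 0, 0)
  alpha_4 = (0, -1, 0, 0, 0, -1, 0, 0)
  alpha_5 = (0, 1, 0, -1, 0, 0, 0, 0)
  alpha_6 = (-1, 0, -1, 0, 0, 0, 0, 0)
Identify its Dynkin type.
Compute the Cartan integers a_ij = 2(alpha_i, alpha_j)/(alpha_j, alpha_j); the resulting 6x6 Cartan matrix is
[[2, 0, -1, 0, 0, 0], [0, 2, 0, 0, -1, 0], [-1, 0, 2, -1, 0, -1], [0, 0, -1, 2, -1, 0], [0, -1, 0, -1, 2, 0], [0, 0, -1, 0, 0, 2]].
All simple roots have the same length, so the diagram is simply laced. The associated Dynkin diagram is a chain of 4 nodes with a fork of two nodes at one end (D_6), so the type is D_6 (the algebra so(12)).

D6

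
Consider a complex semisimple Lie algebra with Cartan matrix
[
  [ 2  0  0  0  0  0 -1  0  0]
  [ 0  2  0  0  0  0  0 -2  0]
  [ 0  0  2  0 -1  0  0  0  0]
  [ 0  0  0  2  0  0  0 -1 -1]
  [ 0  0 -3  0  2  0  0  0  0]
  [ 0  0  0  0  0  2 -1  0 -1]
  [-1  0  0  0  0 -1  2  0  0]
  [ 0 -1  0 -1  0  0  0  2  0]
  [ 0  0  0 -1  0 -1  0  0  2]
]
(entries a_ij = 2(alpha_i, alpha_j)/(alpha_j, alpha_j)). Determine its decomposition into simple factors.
C_7 (sp(14)) ⊕ G_2

The diagram associated to this matrix has two connected components: the simple roots {alpha_1, alpha_2, alpha_4, alpha_6, alpha_7, alpha_8, alpha_9} form a chain of 7 nodes with a double edge at one end; the terminal node there is the unique long simple root (C_7), and {alpha_3, alpha_5} form two nodes joined by a triple edge (G_2). A semisimple Lie algebra decomposes uniquely as the direct sum of simple ideals, one per connected component of its Dynkin diagram, so g ≅ C_7 ⊕ G_2 (dimension 105 + 14 = 119).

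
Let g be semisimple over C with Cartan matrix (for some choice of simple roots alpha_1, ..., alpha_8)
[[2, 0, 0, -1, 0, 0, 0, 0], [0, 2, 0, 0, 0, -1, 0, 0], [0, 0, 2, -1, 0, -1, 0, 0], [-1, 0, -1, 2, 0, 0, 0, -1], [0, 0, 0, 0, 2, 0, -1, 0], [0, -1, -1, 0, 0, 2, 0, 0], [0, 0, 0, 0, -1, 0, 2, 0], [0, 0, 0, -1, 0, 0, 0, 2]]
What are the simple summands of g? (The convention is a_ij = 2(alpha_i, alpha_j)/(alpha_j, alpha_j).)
The diagram associated to this matrix has two connected components: the simple roots {alpha_5, alpha_7} form a chain of 2 nodes with single edges (A_2), and {alpha_1, alpha_2, alpha_3, alpha_4, alpha_6, alpha_8} form a chain of 4 nodes with a fork of two nodes at one end (D_6). A semisimple Lie algebra decomposes uniquely as the direct sum of simple ideals, one per connected component of its Dynkin diagram, so g ≅ A_2 ⊕ D_6 (dimension 8 + 66 = 74).

A_2 (sl(3)) + D_6 (so(12))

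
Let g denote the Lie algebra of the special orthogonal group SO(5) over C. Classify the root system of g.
This is so(5) with 5 odd, which has dimension 5(5-1)/2 = 10 and rank (5-1)/2 = 2. In the classification of classical Lie algebras, the orthogonal algebra so(2n+1) in an odd number of variables has type B_n; here n = 2, so the Dynkin diagram is a chain of 2 nodes with a double edge at one end; the terminal node there is the unique short simple root (B_2). Hence the type is B_2.

B2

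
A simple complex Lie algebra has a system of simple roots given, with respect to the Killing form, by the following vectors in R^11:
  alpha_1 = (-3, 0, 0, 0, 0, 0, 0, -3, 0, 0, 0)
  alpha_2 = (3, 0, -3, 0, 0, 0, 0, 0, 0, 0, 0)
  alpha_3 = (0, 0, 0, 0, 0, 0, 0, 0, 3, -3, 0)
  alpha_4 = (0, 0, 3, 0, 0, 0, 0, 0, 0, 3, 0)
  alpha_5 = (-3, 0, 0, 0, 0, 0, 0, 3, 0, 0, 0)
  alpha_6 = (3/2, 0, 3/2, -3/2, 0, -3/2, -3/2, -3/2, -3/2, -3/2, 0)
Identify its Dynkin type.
Compute the Cartan integers a_ij = 2(alpha_i, alpha_j)/(alpha_j, alpha_j); the resulting 6x6 Cartan matrix is
[[2, -1, 0, 0, 0, 0], [-1, 2, 0, -1, -1, 0], [0, 0, 2, -1, 0, 0], [0, -1, -1, 2, 0, 0], [0, -1, 0, 0, 2, -1], [0, 0, 0, 0, -1, 2]].
All simple roots have the same length, so the diagram is simply laced. The associated Dynkin diagram is a chain of 5 nodes with one extra node attached to the third node from one end (E_6), so the type is E_6.

type E_6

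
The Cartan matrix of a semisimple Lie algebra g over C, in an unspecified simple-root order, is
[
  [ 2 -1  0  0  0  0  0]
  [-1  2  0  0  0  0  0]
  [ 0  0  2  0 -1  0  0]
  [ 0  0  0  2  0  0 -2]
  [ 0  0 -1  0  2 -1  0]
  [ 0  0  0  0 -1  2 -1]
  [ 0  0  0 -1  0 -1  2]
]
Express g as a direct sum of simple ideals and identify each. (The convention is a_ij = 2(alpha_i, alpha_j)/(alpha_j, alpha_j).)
A2 + C5

The diagram associated to this matrix has two connected components: the simple roots {alpha_1, alpha_2} form a chain of 2 nodes with single edges (A_2), and {alpha_3, alpha_4, alpha_5, alpha_6, alpha_7} form a chain of 5 nodes with a double edge at one end; the terminal node there is the unique long simple root (C_5). A semisimple Lie algebra decomposes uniquely as the direct sum of simple ideals, one per connected component of its Dynkin diagram, so g ≅ A_2 ⊕ C_5 (dimension 8 + 55 = 63).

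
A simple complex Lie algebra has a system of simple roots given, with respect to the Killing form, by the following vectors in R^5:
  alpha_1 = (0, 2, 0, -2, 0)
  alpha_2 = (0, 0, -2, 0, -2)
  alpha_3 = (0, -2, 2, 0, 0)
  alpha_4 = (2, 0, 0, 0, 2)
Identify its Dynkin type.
type A_4

Compute the Cartan integers a_ij = 2(alpha_i, alpha_j)/(alpha_j, alpha_j); the resulting 4x4 Cartan matrix is
[[2, 0, -1, 0], [0, 2, -1, -1], [-1, -1, 2, 0], [0, -1, 0, 2]].
All simple roots have the same length, so the diagram is simply laced. The associated Dynkin diagram is a chain of 4 nodes with single edges (A_4), so the type is A_4 (the algebra sl(5)).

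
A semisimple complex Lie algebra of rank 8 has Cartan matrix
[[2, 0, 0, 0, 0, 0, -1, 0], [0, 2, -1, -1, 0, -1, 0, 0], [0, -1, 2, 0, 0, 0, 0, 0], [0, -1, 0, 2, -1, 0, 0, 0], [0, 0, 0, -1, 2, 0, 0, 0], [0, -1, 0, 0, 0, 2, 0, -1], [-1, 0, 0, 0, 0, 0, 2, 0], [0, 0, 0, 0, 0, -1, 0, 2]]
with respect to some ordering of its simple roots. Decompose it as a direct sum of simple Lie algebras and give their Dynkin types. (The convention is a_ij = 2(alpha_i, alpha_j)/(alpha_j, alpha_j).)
A_2 + E_6

The diagram associated to this matrix has two connected components: the simple roots {alpha_1, alpha_7} form a chain of 2 nodes with single edges (A_2), and {alpha_2, alpha_3, alpha_4, alpha_5, alpha_6, alpha_8} form a chain of 5 nodes with one extra node attached to the third node from one end (E_6). A semisimple Lie algebra decomposes uniquely as the direct sum of simple ideals, one per connected component of its Dynkin diagram, so g ≅ A_2 ⊕ E_6 (dimension 8 + 78 = 86).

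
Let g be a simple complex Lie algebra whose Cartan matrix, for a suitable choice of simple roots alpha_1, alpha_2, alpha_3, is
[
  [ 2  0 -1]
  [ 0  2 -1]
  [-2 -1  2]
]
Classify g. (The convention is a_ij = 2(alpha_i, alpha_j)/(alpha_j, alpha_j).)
The matrix has rank 3 with 2's on the diagonal. Reading the off-diagonal entries as Dynkin edges (a single edge where a_ij = a_ji = -1; a double or triple edge where a_ij * a_ji = 2 or 3), the diagram is a chain of 3 nodes with a double edge at one end; the terminal node there is the unique short simple root (B_3). One simple-root ordering that puts it in standard form is (alpha_2, alpha_3, alpha_1). So the algebra is type B_3, i.e. so(7).

B_3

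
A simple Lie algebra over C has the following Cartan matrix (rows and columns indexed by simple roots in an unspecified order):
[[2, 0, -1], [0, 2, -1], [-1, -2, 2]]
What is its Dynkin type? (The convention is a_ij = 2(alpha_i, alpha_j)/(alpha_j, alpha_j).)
The matrix has rank 3 with 2's on the diagonal. Reading the off-diagonal entries as Dynkin edges (a single edge where a_ij = a_ji = -1; a double or triple edge where a_ij * a_ji = 2 or 3), the diagram is a chain of 3 nodes with a double edge at one end; the terminal node there is the unique short simple root (B_3). One simple-root ordering that puts it in standard form is (alpha_1, alpha_3, alpha_2). So the algebra is type B_3, i.e. so(7).

B_3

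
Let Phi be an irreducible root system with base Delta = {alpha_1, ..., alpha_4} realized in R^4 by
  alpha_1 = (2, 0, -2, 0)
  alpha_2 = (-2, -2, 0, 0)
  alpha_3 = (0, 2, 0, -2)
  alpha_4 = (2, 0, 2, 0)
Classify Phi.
Compute the Cartan integers a_ij = 2(alpha_i, alpha_j)/(alpha_j, alpha_j); the resulting 4x4 Cartan matrix is
[[2, -1, 0, 0], [-1, 2, -1, -1], [0, -1, 2, 0], [0, -1, 0, 2]].
All simple roots have the same length, so the diagram is simply laced. The associated Dynkin diagram is a chain of 2 nodes with a fork of two nodes at one end (D_4), so the type is D_4 (the algebra so(8)).

type D_4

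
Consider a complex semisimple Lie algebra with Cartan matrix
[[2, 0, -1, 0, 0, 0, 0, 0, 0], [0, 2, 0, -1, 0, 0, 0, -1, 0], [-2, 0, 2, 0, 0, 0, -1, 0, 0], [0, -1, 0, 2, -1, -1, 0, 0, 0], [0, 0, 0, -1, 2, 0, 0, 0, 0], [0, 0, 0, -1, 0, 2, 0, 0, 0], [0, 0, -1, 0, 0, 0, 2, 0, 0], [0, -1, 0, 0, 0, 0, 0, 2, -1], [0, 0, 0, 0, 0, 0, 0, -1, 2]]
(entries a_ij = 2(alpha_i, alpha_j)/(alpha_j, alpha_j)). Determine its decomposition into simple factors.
B_3 (so(7)) + D_6 (so(12))

The diagram associated to this matrix has two connected components: the simple roots {alpha_1, alpha_3, alpha_7} form a chain of 3 nodes with a double edge at one end; the terminal node there is the unique short simple root (B_3), and {alpha_2, alpha_4, alpha_5, alpha_6, alpha_8, alpha_9} form a chain of 4 nodes with a fork of two nodes at one end (D_6). A semisimple Lie algebra decomposes uniquely as the direct sum of simple ideals, one per connected component of its Dynkin diagram, so g ≅ B_3 ⊕ D_6 (dimension 21 + 66 = 87).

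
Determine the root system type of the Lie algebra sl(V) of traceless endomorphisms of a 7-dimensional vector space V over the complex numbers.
This is sl(7), which has dimension 7^2 - 1 = 48 and rank 7 - 1 = 6 (a Cartan subalgebra is the diagonal traceless matrices). In the classification of classical Lie algebras, the special linear algebra sl(n+1) has type A_n; here n = 6, so the Dynkin diagram is a chain of 6 nodes with single edges (A_6). Hence the type is A_6.

A_6 (sl(7))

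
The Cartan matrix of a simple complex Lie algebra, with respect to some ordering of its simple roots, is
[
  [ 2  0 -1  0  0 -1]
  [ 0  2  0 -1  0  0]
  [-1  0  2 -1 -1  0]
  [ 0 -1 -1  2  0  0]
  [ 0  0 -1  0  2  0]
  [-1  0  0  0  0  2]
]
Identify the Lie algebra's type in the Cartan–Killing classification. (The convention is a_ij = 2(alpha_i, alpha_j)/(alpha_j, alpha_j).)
The matrix has rank 6 with 2's on the diagonal. Reading the off-diagonal entries as Dynkin edges (a single edge where a_ij = a_ji = -1; a double or triple edge where a_ij * a_ji = 2 or 3), the diagram is a chain of 5 nodes with one extra node attached to the third node from one end (E_6). One simple-root ordering that puts it in standard form is (alpha_6, alpha_5, alpha_1, alpha_3, alpha_4, alpha_2). So the algebra is type E_6.

E6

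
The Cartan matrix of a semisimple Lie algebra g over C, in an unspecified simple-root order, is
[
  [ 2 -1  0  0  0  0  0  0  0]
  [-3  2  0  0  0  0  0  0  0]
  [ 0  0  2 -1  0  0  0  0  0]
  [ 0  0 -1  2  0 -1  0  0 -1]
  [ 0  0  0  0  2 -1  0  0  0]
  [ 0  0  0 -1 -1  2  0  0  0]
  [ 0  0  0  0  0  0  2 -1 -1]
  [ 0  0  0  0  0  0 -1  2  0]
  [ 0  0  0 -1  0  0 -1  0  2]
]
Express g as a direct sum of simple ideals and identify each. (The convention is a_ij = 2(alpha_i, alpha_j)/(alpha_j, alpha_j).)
The diagram associated to this matrix has two connected components: the simple roots {alpha_3, alpha_4, alpha_5, alpha_6, alpha_7, alpha_8, alpha_9} form a chain of 6 nodes with one extra node attached to the third node from one end (E_7), and {alpha_1, alpha_2} form two nodes joined by a triple edge (G_2). A semisimple Lie algebra decomposes uniquely as the direct sum of simple ideals, one per connected component of its Dynkin diagram, so g ≅ E_7 ⊕ G_2 (dimension 133 + 14 = 147).

E_7 + G_2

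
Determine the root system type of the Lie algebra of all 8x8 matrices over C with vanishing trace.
This is sl(8), which has dimension 8^2 - 1 = 63 and rank 8 - 1 = 7 (a Cartan subalgebra is the diagonal traceless matrices). In the classification of classical Lie algebras, the special linear algebra sl(n+1) has type A_n; here n = 7, so the Dynkin diagram is a chain of 7 nodes with single edges (A_7). Hence the type is A_7.

type A_7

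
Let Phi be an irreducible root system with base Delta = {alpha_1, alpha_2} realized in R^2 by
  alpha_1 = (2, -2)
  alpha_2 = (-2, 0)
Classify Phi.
Compute the Cartan integers a_ij = 2(alpha_i, alpha_j)/(alpha_j, alpha_j); the resulting 2x2 Cartan matrix is
[[2, -2], [-1, 2]].
The roots have two lengths (squared-length ratio 2:1); the short ones are alpha_{2}. The associated Dynkin diagram is a chain of 2 nodes with a double edge at one end; the terminal node there is the unique short simple root (B_2), so the type is B_2 (the algebra so(5)).

B2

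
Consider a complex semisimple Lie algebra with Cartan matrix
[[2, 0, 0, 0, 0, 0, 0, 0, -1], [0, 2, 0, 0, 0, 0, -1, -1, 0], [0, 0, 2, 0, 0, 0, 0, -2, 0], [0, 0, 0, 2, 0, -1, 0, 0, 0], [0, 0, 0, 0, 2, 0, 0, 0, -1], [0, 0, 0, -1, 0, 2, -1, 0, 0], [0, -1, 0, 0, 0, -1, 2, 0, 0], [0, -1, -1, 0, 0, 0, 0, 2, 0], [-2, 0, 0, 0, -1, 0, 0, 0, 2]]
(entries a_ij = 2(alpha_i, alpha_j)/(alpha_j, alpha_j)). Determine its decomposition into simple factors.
The diagram associated to this matrix has two connected components: the simple roots {alpha_1, alpha_5, alpha_9} form a chain of 3 nodes with a double edge at one end; the terminal node there is the unique short simple root (B_3), and {alpha_2, alpha_3, alpha_4, alpha_6, alpha_7, alpha_8} form a chain of 6 nodes with a double edge at one end; the terminal node there is the unique long simple root (C_6). A semisimple Lie algebra decomposes uniquely as the direct sum of simple ideals, one per connected component of its Dynkin diagram, so g ≅ B_3 ⊕ C_6 (dimension 21 + 78 = 99).

type B_3 + type C_6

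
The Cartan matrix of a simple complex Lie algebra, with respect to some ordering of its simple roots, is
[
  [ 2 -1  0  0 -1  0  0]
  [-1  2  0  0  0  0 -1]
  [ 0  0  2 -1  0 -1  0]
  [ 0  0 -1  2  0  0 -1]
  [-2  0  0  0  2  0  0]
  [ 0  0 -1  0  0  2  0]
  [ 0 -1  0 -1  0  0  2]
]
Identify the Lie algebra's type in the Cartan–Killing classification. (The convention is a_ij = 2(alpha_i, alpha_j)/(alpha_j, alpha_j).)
C_7 (sp(14))

The matrix has rank 7 with 2's on the diagonal. Reading the off-diagonal entries as Dynkin edges (a single edge where a_ij = a_ji = -1; a double or triple edge where a_ij * a_ji = 2 or 3), the diagram is a chain of 7 nodes with a double edge at one end; the terminal node there is the unique long simple root (C_7). One simple-root ordering that puts it in standard form is (alpha_6, alpha_3, alpha_4, alpha_7, alpha_2, alpha_1, alpha_5). So the algebra is type C_7, i.e. sp(14).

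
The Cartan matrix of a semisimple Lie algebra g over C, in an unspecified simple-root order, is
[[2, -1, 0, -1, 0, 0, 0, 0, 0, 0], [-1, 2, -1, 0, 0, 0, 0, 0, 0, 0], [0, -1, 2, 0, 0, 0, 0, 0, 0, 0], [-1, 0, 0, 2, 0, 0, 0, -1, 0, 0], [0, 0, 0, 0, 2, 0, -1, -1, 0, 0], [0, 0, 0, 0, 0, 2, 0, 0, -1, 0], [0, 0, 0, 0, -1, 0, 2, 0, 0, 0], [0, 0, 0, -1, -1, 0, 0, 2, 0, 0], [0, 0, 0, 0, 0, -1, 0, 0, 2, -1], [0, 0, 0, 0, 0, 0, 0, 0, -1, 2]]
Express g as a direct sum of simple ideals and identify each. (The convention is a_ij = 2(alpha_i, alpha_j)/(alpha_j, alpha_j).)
The diagram associated to this matrix has two connected components: the simple roots {alpha_6, alpha_9, alpha_10} form a chain of 3 nodes with single edges (A_3), and {alpha_1, alpha_2, alpha_3, alpha_4, alpha_5, alpha_7, alpha_8} form a chain of 7 nodes with single edges (A_7). A semisimple Lie algebra decomposes uniquely as the direct sum of simple ideals, one per connected component of its Dynkin diagram, so g ≅ A_3 ⊕ A_7 (dimension 15 + 63 = 78).

A_3 + A_7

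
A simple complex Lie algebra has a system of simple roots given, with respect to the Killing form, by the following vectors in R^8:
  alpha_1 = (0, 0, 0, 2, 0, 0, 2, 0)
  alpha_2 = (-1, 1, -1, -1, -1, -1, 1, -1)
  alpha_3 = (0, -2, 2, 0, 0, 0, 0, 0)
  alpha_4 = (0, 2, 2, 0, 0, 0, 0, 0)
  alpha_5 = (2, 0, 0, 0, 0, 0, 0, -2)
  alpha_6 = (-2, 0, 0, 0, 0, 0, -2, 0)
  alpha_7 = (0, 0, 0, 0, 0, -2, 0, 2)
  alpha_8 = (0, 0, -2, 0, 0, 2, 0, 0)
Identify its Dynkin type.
Compute the Cartan integers a_ij = 2(alpha_i, alpha_j)/(alpha_j, alpha_j); the resulting 8x8 Cartan matrix is
[[2, 0, 0, 0, 0, -1, 0, 0], [0, 2, -1, 0, 0, 0, 0, 0], [0, -1, 2, 0, 0, 0, 0, -1], [0, 0, 0, 2, 0, 0, 0, -1], [0, 0, 0, 0, 2, -1, -1, 0], [-1, 0, 0, 0, -1, 2, 0, 0], [0, 0, 0, 0, -1, 0, 2, -1], [0, 0, -1, -1, 0, 0, -1, 2]].
All simple roots have the same length, so the diagram is simply laced. The associated Dynkin diagram is a chain of 7 nodes with one extra node attached to the third node from one end (E_8), so the type is E_8.

E8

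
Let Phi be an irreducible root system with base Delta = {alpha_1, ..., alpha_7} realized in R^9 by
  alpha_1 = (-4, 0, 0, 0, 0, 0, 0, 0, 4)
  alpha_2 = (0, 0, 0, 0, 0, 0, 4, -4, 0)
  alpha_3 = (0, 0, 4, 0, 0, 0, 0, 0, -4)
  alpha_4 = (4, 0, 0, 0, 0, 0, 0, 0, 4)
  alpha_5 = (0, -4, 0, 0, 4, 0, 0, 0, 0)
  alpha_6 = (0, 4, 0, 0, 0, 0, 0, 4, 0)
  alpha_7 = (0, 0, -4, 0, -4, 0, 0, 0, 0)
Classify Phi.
Compute the Cartan integers a_ij = 2(alpha_i, alpha_j)/(alpha_j, alpha_j); the resulting 7x7 Cartan matrix is
[[2, 0, -1, 0, 0, 0, 0], [0, 2, 0, 0, 0, -1, 0], [-1, 0, 2, -1, 0, 0, -1], [0, 0, -1, 2, 0, 0, 0], [0, 0, 0, 0, 2, -1, -1], [0, -1, 0, 0, -1, 2, 0], [0, 0, -1, 0, -1, 0, 2]].
All simple roots have the same length, so the diagram is simply laced. The associated Dynkin diagram is a chain of 5 nodes with a fork of two nodes at one end (D_7), so the type is D_7 (the algebra so(14)).

D7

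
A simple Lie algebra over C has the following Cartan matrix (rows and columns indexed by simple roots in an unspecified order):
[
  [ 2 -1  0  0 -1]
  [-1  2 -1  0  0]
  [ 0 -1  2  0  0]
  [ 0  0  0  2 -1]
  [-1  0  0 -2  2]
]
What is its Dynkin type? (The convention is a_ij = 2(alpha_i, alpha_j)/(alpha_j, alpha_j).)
The matrix has rank 5 with 2's on the diagonal. Reading the off-diagonal entries as Dynkin edges (a single edge where a_ij = a_ji = -1; a double or triple edge where a_ij * a_ji = 2 or 3), the diagram is a chain of 5 nodes with a double edge at one end; the terminal node there is the unique short simple root (B_5). One simple-root ordering that puts it in standard form is (alpha_3, alpha_2, alpha_1, alpha_5, alpha_4). So the algebra is type B_5, i.e. so(11).

B_5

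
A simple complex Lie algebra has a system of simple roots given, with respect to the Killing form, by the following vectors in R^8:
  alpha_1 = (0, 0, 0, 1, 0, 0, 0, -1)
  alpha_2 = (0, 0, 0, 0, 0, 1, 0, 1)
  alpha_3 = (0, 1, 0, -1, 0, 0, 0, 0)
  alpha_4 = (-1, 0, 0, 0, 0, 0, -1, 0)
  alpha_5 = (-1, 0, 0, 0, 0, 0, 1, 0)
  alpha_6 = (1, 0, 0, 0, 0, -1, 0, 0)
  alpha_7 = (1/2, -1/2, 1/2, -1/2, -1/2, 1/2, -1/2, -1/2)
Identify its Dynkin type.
Compute the Cartan integers a_ij = 2(alpha_i, alpha_j)/(alpha_j, alpha_j); the resulting 7x7 Cartan matrix is
[[2, -1, -1, 0, 0, 0, 0], [-1, 2, 0, 0, 0, -1, 0], [-1, 0, 2, 0, 0, 0, 0], [0, 0, 0, 2, 0, -1, 0], [0, 0, 0, 0, 2, -1, -1], [0, -1, 0, -1, -1, 2, 0], [0, 0, 0, 0, -1, 0, 2]].
All simple roots have the same length, so the diagram is simply laced. The associated Dynkin diagram is a chain of 6 nodes with one extra node attached to the third node from one end (E_7), so the type is E_7.

E_7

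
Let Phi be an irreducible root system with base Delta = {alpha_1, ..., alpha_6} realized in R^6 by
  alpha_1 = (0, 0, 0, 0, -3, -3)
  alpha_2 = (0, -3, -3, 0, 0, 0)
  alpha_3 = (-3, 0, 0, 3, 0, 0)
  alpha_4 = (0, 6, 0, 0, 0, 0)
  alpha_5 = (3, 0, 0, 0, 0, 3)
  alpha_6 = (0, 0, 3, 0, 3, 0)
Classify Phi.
Compute the Cartan integers a_ij = 2(alpha_i, alpha_j)/(alpha_j, alpha_j); the resulting 6x6 Cartan matrix is
[[2, 0, 0, 0, -1, -1], [0, 2, 0, -1, 0, -1], [0, 0, 2, 0, -1, 0], [0, -2, 0, 2, 0, 0], [-1, 0, -1, 0, 2, 0], [-1, -1, 0, 0, 0, 2]].
The roots have two lengths (squared-length ratio 2:1); the short ones are alpha_{1,2,3,5,6}. The associated Dynkin diagram is a chain of 6 nodes with a double edge at one end; the terminal node there is the unique long simple root (C_6), so the type is C_6 (the algebra sp(12)).

type C_6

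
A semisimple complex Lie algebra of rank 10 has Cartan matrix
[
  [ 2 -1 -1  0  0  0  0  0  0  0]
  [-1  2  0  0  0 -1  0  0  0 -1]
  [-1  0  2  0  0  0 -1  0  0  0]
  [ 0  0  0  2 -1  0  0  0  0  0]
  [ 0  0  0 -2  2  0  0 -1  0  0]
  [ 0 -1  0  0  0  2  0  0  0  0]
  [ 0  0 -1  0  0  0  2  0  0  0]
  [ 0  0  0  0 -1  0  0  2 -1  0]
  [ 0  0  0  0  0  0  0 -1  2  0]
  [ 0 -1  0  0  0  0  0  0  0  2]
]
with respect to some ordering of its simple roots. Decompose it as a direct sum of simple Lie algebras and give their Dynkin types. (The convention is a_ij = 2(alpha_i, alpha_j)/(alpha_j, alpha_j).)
B_4 + D_6

The diagram associated to this matrix has two connected components: the simple roots {alpha_4, alpha_5, alpha_8, alpha_9} form a chain of 4 nodes with a double edge at one end; the terminal node there is the unique short simple root (B_4), and {alpha_1, alpha_2, alpha_3, alpha_6, alpha_7, alpha_10} form a chain of 4 nodes with a fork of two nodes at one end (D_6). A semisimple Lie algebra decomposes uniquely as the direct sum of simple ideals, one per connected component of its Dynkin diagram, so g ≅ B_4 ⊕ D_6 (dimension 36 + 66 = 102).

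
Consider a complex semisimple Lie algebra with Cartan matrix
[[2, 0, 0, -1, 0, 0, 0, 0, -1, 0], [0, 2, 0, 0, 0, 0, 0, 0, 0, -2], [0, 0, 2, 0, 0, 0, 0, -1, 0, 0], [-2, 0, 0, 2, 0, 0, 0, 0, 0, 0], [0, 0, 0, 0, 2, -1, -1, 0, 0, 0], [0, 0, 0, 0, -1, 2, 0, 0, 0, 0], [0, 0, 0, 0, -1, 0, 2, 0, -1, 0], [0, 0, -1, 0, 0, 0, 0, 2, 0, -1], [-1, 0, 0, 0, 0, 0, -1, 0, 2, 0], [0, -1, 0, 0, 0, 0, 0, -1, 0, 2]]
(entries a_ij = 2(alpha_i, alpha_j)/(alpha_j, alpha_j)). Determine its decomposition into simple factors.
The diagram associated to this matrix has two connected components: the simple roots {alpha_2, alpha_3, alpha_8, alpha_10} form a chain of 4 nodes with a double edge at one end; the terminal node there is the unique long simple root (C_4), and {alpha_1, alpha_4, alpha_5, alpha_6, alpha_7, alpha_9} form a chain of 6 nodes with a double edge at one end; the terminal node there is the unique long simple root (C_6). A semisimple Lie algebra decomposes uniquely as the direct sum of simple ideals, one per connected component of its Dynkin diagram, so g ≅ C_4 ⊕ C_6 (dimension 36 + 78 = 114).

C4 ⊕ C6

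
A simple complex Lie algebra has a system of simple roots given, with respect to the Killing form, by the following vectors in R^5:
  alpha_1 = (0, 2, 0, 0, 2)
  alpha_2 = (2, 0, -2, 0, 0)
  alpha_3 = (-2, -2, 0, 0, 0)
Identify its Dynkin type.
Compute the Cartan integers a_ij = 2(alpha_i, alpha_j)/(alpha_j, alpha_j); the resulting 3x3 Cartan matrix is
[[2, 0, -1], [0, 2, -1], [-1, -1, 2]].
All simple roots have the same length, so the diagram is simply laced. The associated Dynkin diagram is a chain of 3 nodes with single edges (A_3), so the type is A_3 (the algebra sl(4)).

A_3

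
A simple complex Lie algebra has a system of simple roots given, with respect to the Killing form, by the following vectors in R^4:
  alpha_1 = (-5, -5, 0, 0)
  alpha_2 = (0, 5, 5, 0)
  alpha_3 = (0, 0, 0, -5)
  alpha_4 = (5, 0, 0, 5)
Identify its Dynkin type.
type B_4

Compute the Cartan integers a_ij = 2(alpha_i, alpha_j)/(alpha_j, alpha_j); the resulting 4x4 Cartan matrix is
[[2, -1, 0, -1], [-1, 2, 0, 0], [0, 0, 2, -1], [-1, 0, -2, 2]].
The roots have two lengths (squared-length ratio 2:1); the short ones are alpha_{3}. The associated Dynkin diagram is a chain of 4 nodes with a double edge at one end; the terminal node there is the unique short simple root (B_4), so the type is B_4 (the algebra so(9)).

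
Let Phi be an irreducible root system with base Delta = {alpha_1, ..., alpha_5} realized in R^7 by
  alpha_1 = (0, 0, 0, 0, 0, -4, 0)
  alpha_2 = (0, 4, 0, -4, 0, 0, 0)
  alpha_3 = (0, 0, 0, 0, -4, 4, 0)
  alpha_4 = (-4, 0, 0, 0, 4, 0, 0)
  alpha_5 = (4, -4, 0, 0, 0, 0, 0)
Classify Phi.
Compute the Cartan integers a_ij = 2(alpha_i, alpha_j)/(alpha_j, alpha_j); the resulting 5x5 Cartan matrix is
[[2, 0, -1, 0, 0], [0, 2, 0, 0, -1], [-2, 0, 2, -1, 0], [0, 0, -1, 2, -1], [0, -1, 0, -1, 2]].
The roots have two lengths (squared-length ratio 2:1); the short ones are alpha_{1}. The associated Dynkin diagram is a chain of 5 nodes with a double edge at one end; the terminal node there is the unique short simple root (B_5), so the type is B_5 (the algebra so(11)).

type B_5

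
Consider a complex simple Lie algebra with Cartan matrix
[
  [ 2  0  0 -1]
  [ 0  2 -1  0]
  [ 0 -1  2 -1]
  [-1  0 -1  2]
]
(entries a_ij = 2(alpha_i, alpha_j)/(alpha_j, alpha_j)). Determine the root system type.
A4

The matrix has rank 4 with 2's on the diagonal. Reading the off-diagonal entries as Dynkin edges (a single edge where a_ij = a_ji = -1; a double or triple edge where a_ij * a_ji = 2 or 3), the diagram is a chain of 4 nodes with single edges (A_4). One simple-root ordering that puts it in standard form is (alpha_1, alpha_4, alpha_3, alpha_2). So the algebra is type A_4, i.e. sl(5).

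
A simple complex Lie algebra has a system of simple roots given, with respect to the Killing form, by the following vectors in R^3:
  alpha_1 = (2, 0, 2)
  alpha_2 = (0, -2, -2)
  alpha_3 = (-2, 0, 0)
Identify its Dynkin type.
B_3 (so(7))

Compute the Cartan integers a_ij = 2(alpha_i, alpha_j)/(alpha_j, alpha_j); the resulting 3x3 Cartan matrix is
[[2, -1, -2], [-1, 2, 0], [-1, 0, 2]].
The roots have two lengths (squared-length ratio 2:1); the short ones are alpha_{3}. The associated Dynkin diagram is a chain of 3 nodes with a double edge at one end; the terminal node there is the unique short simple root (B_3), so the type is B_3 (the algebra so(7)).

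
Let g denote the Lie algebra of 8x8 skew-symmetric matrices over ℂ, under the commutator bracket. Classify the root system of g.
This is so(8) with 8 even, which has dimension 8(8-1)/2 = 28 and rank 8/2 = 4. In the classification of classical Lie algebras, the orthogonal algebra so(2n) in an even number of variables has type D_n; here n = 4, so the Dynkin diagram is a chain of 2 nodes with a fork of two nodes at one end (D_4). Hence the type is D_4.

D_4 (so(8))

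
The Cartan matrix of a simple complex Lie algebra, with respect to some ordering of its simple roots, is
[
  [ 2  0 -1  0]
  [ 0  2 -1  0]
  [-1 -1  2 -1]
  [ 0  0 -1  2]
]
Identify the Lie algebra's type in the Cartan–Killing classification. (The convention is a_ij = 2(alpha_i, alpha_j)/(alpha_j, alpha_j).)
D_4

The matrix has rank 4 with 2's on the diagonal. Reading the off-diagonal entries as Dynkin edges (a single edge where a_ij = a_ji = -1; a double or triple edge where a_ij * a_ji = 2 or 3), the diagram is a chain of 2 nodes with a fork of two nodes at one end (D_4). One simple-root ordering that puts it in standard form is (alpha_1, alpha_3, alpha_2, alpha_4). So the algebra is type D_4, i.e. so(8).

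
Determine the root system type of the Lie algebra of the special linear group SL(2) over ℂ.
A1

This is sl(2), which has dimension 2^2 - 1 = 3 and rank 2 - 1 = 1 (a Cartan subalgebra is the diagonal traceless matrices). In the classification of classical Lie algebras, the special linear algebra sl(n+1) has type A_n; here n = 1, so the Dynkin diagram is a chain of 1 nodes with single edges (A_1). Hence the type is A_1.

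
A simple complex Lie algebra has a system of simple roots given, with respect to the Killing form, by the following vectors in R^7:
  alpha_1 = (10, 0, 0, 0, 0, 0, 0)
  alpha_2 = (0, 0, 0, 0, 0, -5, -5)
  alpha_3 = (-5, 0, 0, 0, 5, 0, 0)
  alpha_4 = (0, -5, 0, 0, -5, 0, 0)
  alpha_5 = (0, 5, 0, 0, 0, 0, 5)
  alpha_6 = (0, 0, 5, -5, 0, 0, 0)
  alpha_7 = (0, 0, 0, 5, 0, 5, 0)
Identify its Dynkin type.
C7

Compute the Cartan integers a_ij = 2(alpha_i, alpha_j)/(alpha_j, alpha_j); the resulting 7x7 Cartan matrix is
[[2, 0, -2, 0, 0, 0, 0], [0, 2, 0, 0, -1, 0, -1], [-1, 0, 2, -1, 0, 0, 0], [0, 0, -1, 2, -1, 0, 0], [0, -1, 0, -1, 2, 0, 0], [0, 0, 0, 0, 0, 2, -1], [0, -1, 0, 0, 0, -1, 2]].
The roots have two lengths (squared-length ratio 2:1); the short ones are alpha_{2,3,4,5,6,7}. The associated Dynkin diagram is a chain of 7 nodes with a double edge at one end; the terminal node there is the unique long simple root (C_7), so the type is C_7 (the algebra sp(14)).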